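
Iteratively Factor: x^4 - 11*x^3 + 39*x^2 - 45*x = (x - 3)*(x^3 - 8*x^2 + 15*x) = (x - 5)*(x - 3)*(x^2 - 3*x) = (x - 5)*(x - 3)^2*(x)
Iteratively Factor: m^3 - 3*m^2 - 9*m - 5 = (m + 1)*(m^2 - 4*m - 5) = (m + 1)^2*(m - 5)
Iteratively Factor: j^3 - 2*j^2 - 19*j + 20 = (j + 4)*(j^2 - 6*j + 5) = (j - 1)*(j + 4)*(j - 5)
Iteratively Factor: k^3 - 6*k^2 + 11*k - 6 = (k - 2)*(k^2 - 4*k + 3) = (k - 2)*(k - 1)*(k - 3)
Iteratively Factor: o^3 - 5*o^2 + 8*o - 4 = (o - 2)*(o^2 - 3*o + 2) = (o - 2)*(o - 1)*(o - 2)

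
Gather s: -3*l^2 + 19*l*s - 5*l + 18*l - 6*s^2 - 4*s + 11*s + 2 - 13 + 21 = -3*l^2 + 13*l - 6*s^2 + s*(19*l + 7) + 10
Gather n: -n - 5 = -n - 5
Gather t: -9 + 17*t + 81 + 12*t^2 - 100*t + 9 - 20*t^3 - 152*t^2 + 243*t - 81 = -20*t^3 - 140*t^2 + 160*t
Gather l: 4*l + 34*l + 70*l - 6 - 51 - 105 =108*l - 162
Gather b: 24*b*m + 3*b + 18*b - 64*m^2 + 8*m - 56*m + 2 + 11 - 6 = b*(24*m + 21) - 64*m^2 - 48*m + 7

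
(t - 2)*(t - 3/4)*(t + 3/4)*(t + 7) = t^4 + 5*t^3 - 233*t^2/16 - 45*t/16 + 63/8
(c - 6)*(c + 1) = c^2 - 5*c - 6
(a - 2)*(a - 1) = a^2 - 3*a + 2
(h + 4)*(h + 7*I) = h^2 + 4*h + 7*I*h + 28*I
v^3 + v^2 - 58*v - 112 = (v - 8)*(v + 2)*(v + 7)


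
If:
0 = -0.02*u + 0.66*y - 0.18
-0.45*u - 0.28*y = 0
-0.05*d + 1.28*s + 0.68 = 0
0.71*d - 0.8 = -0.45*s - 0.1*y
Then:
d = 1.39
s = -0.48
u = -0.17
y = 0.27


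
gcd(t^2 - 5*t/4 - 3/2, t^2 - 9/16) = t + 3/4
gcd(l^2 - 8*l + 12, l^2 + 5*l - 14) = l - 2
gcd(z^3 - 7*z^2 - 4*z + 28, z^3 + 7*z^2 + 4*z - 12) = z + 2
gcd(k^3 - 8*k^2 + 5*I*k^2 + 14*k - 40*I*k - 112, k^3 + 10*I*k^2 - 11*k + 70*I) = k^2 + 5*I*k + 14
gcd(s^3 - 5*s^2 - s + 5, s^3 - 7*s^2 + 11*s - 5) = s^2 - 6*s + 5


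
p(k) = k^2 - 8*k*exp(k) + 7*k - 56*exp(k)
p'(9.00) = -1101994.41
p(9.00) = -1037050.74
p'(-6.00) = -5.04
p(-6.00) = -6.02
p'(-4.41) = -2.17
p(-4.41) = -11.67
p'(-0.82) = -19.94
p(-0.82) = -26.84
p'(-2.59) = -1.43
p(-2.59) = -14.07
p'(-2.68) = -1.28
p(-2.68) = -13.95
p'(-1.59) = -6.64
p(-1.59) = -17.43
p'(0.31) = -83.02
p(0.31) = -77.47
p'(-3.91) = -1.48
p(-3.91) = -12.58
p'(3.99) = -5169.96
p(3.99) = -4708.66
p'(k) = -8*k*exp(k) + 2*k - 64*exp(k) + 7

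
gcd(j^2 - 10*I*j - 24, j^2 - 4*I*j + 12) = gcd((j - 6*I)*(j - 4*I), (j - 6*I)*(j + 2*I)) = j - 6*I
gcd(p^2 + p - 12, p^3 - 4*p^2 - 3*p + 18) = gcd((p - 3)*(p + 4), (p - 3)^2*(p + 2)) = p - 3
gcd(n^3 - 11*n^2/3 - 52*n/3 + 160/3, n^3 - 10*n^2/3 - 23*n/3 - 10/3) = n - 5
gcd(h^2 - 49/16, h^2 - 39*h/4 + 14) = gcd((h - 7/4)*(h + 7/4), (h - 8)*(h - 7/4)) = h - 7/4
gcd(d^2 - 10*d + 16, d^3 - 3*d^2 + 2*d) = d - 2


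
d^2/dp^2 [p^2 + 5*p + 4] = 2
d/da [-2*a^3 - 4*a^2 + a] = -6*a^2 - 8*a + 1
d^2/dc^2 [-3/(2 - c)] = 6/(c - 2)^3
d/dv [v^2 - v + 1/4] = 2*v - 1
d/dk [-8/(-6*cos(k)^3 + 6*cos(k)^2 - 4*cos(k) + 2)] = 4*(9*cos(k)^2 - 6*cos(k) + 2)*sin(k)/(3*cos(k)^3 - 3*cos(k)^2 + 2*cos(k) - 1)^2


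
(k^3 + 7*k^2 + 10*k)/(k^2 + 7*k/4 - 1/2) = 4*k*(k + 5)/(4*k - 1)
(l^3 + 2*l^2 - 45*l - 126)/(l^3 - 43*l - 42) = (l + 3)/(l + 1)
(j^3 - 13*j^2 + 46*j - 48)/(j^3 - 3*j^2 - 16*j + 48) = (j^2 - 10*j + 16)/(j^2 - 16)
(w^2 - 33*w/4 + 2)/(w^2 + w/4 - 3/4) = (4*w^2 - 33*w + 8)/(4*w^2 + w - 3)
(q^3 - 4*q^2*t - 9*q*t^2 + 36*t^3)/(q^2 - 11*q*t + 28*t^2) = (q^2 - 9*t^2)/(q - 7*t)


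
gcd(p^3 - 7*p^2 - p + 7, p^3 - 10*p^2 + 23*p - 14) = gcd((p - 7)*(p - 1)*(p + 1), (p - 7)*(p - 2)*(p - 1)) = p^2 - 8*p + 7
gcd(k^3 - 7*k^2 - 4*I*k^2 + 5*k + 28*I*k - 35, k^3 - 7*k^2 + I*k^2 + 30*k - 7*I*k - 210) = k^2 + k*(-7 - 5*I) + 35*I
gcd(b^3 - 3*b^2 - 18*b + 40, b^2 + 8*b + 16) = b + 4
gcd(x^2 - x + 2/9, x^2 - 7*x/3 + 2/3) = x - 1/3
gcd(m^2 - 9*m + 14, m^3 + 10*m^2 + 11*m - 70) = m - 2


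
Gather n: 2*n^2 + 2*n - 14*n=2*n^2 - 12*n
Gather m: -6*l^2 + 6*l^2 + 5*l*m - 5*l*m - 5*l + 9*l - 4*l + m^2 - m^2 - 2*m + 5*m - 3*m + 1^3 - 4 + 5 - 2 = 0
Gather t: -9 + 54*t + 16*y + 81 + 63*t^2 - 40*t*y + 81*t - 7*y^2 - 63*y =63*t^2 + t*(135 - 40*y) - 7*y^2 - 47*y + 72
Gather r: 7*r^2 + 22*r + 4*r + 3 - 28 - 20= 7*r^2 + 26*r - 45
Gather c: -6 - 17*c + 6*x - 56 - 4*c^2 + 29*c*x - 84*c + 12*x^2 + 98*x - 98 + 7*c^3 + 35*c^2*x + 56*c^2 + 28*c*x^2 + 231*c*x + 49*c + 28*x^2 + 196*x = 7*c^3 + c^2*(35*x + 52) + c*(28*x^2 + 260*x - 52) + 40*x^2 + 300*x - 160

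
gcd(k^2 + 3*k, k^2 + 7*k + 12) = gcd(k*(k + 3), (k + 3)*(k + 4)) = k + 3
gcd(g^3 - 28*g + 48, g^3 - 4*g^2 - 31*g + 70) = g - 2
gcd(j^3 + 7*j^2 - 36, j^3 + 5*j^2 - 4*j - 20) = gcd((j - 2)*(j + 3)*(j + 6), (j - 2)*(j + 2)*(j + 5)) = j - 2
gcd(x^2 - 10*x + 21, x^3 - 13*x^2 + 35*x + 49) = x - 7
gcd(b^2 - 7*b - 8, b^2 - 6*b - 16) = b - 8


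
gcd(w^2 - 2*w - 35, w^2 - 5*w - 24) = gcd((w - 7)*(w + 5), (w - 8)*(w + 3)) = 1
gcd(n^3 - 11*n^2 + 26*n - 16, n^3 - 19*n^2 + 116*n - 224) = n - 8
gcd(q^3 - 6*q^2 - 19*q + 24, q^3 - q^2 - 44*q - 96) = q^2 - 5*q - 24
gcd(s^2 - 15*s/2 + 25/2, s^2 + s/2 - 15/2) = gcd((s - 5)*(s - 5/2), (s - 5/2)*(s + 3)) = s - 5/2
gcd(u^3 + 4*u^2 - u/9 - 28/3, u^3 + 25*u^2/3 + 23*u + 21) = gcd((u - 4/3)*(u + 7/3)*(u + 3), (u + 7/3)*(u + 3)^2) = u^2 + 16*u/3 + 7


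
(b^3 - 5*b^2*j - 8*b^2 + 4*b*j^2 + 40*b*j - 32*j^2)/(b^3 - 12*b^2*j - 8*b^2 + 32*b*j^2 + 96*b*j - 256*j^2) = (b - j)/(b - 8*j)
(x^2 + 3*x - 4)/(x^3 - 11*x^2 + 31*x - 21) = (x + 4)/(x^2 - 10*x + 21)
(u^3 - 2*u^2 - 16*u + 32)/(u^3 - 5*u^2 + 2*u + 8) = (u + 4)/(u + 1)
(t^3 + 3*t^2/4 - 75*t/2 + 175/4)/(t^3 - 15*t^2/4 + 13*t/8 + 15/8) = 2*(t^2 + 2*t - 35)/(2*t^2 - 5*t - 3)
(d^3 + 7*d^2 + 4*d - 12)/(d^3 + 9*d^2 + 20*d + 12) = (d - 1)/(d + 1)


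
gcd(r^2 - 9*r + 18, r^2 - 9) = r - 3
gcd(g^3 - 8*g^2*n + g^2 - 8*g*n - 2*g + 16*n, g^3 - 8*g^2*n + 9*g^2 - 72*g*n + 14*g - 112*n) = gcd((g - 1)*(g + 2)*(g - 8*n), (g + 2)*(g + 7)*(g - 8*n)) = g^2 - 8*g*n + 2*g - 16*n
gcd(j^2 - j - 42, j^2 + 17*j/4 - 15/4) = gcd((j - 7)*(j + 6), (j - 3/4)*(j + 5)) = 1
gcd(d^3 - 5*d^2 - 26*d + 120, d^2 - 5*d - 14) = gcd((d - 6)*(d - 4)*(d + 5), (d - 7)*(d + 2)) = 1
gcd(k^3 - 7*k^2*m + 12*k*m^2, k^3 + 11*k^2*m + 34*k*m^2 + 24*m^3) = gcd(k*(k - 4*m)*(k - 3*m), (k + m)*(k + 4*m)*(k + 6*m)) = 1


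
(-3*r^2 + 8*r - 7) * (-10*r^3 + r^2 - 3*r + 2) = 30*r^5 - 83*r^4 + 87*r^3 - 37*r^2 + 37*r - 14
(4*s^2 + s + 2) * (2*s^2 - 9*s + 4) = 8*s^4 - 34*s^3 + 11*s^2 - 14*s + 8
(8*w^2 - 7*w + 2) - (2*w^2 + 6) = 6*w^2 - 7*w - 4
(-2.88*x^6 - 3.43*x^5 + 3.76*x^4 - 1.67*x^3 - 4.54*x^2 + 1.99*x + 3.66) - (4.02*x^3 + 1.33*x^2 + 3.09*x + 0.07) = -2.88*x^6 - 3.43*x^5 + 3.76*x^4 - 5.69*x^3 - 5.87*x^2 - 1.1*x + 3.59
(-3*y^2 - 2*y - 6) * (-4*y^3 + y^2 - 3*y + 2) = 12*y^5 + 5*y^4 + 31*y^3 - 6*y^2 + 14*y - 12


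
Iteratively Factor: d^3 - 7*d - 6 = (d + 1)*(d^2 - d - 6) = (d + 1)*(d + 2)*(d - 3)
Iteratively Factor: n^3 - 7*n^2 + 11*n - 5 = (n - 1)*(n^2 - 6*n + 5) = (n - 5)*(n - 1)*(n - 1)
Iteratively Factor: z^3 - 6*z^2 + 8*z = (z)*(z^2 - 6*z + 8) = z*(z - 2)*(z - 4)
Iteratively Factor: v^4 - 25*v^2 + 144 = (v + 3)*(v^3 - 3*v^2 - 16*v + 48) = (v - 3)*(v + 3)*(v^2 - 16) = (v - 4)*(v - 3)*(v + 3)*(v + 4)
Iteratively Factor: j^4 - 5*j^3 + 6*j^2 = (j - 3)*(j^3 - 2*j^2) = j*(j - 3)*(j^2 - 2*j) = j^2*(j - 3)*(j - 2)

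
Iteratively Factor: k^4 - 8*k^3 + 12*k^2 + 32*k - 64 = (k - 4)*(k^3 - 4*k^2 - 4*k + 16) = (k - 4)*(k + 2)*(k^2 - 6*k + 8) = (k - 4)*(k - 2)*(k + 2)*(k - 4)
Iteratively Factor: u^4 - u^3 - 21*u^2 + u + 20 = (u + 4)*(u^3 - 5*u^2 - u + 5) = (u + 1)*(u + 4)*(u^2 - 6*u + 5) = (u - 5)*(u + 1)*(u + 4)*(u - 1)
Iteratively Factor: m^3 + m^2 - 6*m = (m - 2)*(m^2 + 3*m) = m*(m - 2)*(m + 3)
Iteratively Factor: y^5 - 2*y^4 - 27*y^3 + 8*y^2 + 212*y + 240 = (y - 5)*(y^4 + 3*y^3 - 12*y^2 - 52*y - 48) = (y - 5)*(y + 2)*(y^3 + y^2 - 14*y - 24) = (y - 5)*(y + 2)*(y + 3)*(y^2 - 2*y - 8) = (y - 5)*(y + 2)^2*(y + 3)*(y - 4)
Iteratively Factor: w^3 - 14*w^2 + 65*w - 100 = (w - 4)*(w^2 - 10*w + 25) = (w - 5)*(w - 4)*(w - 5)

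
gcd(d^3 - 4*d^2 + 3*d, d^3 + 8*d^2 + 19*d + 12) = 1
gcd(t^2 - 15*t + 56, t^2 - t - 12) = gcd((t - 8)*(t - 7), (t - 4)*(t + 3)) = 1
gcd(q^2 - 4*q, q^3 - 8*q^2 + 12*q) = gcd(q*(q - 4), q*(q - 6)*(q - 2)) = q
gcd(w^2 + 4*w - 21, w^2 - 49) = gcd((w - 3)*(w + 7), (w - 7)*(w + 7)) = w + 7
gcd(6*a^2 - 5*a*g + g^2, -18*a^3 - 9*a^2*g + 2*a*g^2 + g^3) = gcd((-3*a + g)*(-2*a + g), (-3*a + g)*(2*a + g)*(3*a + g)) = 3*a - g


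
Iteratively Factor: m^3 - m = (m + 1)*(m^2 - m) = m*(m + 1)*(m - 1)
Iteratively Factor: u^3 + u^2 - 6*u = (u - 2)*(u^2 + 3*u) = u*(u - 2)*(u + 3)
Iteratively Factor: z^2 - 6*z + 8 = (z - 2)*(z - 4)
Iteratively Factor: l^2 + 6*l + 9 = (l + 3)*(l + 3)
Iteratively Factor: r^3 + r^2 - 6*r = (r - 2)*(r^2 + 3*r) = r*(r - 2)*(r + 3)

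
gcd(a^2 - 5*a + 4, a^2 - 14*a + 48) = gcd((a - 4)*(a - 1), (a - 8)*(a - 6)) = 1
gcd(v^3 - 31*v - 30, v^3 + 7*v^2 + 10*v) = v + 5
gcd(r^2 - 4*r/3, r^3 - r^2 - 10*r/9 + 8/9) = r - 4/3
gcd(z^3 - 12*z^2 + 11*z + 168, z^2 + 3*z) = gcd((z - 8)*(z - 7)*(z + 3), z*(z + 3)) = z + 3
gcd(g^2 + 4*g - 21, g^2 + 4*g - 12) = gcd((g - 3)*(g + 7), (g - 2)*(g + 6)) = 1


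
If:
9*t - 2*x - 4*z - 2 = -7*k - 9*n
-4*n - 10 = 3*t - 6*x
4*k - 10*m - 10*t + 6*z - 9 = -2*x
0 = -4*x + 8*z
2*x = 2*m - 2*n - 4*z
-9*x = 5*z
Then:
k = 101/106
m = -895/106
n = -895/106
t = 420/53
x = 0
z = 0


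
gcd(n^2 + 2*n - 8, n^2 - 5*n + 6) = n - 2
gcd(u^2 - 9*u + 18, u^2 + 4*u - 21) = u - 3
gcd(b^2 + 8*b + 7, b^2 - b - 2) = b + 1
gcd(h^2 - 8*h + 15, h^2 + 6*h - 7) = 1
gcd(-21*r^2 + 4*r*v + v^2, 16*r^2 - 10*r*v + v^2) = 1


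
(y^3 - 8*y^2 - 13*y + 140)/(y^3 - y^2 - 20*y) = (y - 7)/y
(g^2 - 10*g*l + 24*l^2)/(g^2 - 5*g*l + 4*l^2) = (g - 6*l)/(g - l)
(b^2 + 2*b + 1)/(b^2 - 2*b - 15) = (b^2 + 2*b + 1)/(b^2 - 2*b - 15)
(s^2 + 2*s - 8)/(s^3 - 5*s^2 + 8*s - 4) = (s + 4)/(s^2 - 3*s + 2)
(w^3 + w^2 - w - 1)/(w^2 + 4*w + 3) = (w^2 - 1)/(w + 3)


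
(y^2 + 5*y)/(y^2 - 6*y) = (y + 5)/(y - 6)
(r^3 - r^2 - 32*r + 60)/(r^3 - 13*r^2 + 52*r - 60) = (r + 6)/(r - 6)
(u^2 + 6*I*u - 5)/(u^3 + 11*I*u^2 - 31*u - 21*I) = (u + 5*I)/(u^2 + 10*I*u - 21)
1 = 1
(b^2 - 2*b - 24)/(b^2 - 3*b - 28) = (b - 6)/(b - 7)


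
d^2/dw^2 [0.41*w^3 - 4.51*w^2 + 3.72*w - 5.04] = 2.46*w - 9.02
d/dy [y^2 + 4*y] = 2*y + 4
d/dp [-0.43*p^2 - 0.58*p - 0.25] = -0.86*p - 0.58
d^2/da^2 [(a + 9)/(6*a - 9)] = 28/(2*a - 3)^3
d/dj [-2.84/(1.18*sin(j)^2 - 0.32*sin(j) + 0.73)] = (6.7024*sin(j) - 0.9088)*cos(j)/(1.18*sin(j)^2 - 0.32*sin(j) + 0.73)^2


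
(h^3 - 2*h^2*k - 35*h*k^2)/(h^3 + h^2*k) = (h^2 - 2*h*k - 35*k^2)/(h*(h + k))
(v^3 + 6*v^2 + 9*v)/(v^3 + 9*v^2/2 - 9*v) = 2*(v^2 + 6*v + 9)/(2*v^2 + 9*v - 18)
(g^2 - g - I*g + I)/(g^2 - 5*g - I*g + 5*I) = (g - 1)/(g - 5)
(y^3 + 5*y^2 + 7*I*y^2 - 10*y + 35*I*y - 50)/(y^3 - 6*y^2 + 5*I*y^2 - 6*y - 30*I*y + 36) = (y^2 + 5*y*(1 + I) + 25*I)/(y^2 + 3*y*(-2 + I) - 18*I)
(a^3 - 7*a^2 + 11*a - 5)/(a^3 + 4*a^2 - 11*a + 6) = (a - 5)/(a + 6)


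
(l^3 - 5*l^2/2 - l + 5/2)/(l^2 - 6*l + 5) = (2*l^2 - 3*l - 5)/(2*(l - 5))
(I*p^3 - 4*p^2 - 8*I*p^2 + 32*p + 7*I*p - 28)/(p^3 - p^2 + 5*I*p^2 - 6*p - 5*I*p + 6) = (I*p^2 - p*(4 + 7*I) + 28)/(p^2 + 5*I*p - 6)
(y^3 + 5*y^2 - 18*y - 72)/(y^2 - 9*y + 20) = (y^2 + 9*y + 18)/(y - 5)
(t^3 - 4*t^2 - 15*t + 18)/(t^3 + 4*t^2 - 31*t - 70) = (t^3 - 4*t^2 - 15*t + 18)/(t^3 + 4*t^2 - 31*t - 70)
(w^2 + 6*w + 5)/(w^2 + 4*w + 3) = (w + 5)/(w + 3)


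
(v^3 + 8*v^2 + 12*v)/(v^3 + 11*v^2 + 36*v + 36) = v/(v + 3)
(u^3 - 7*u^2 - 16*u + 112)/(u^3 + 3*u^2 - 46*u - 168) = (u - 4)/(u + 6)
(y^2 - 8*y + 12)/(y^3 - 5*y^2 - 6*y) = (y - 2)/(y*(y + 1))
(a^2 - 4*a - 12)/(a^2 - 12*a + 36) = (a + 2)/(a - 6)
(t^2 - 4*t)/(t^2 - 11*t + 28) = t/(t - 7)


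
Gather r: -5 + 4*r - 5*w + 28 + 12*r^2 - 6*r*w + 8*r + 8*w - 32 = 12*r^2 + r*(12 - 6*w) + 3*w - 9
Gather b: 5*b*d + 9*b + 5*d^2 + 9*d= b*(5*d + 9) + 5*d^2 + 9*d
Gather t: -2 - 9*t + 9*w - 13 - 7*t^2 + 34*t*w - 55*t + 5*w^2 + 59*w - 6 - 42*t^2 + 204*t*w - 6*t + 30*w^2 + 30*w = -49*t^2 + t*(238*w - 70) + 35*w^2 + 98*w - 21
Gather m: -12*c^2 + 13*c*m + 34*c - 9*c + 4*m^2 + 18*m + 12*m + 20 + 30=-12*c^2 + 25*c + 4*m^2 + m*(13*c + 30) + 50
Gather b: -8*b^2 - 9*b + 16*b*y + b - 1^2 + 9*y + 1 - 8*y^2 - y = -8*b^2 + b*(16*y - 8) - 8*y^2 + 8*y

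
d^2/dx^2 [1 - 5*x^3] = -30*x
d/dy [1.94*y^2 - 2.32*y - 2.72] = 3.88*y - 2.32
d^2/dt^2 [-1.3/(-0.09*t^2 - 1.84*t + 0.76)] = (-0.02106*t^2 - 0.43056*t + 1.3*(0.18*t + 1.84)*(0.36*t + 3.68) + 0.17784)/(0.09*t^2 + 1.84*t - 0.76)^3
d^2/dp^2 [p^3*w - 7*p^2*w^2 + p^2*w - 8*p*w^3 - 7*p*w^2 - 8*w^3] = 2*w*(3*p - 7*w + 1)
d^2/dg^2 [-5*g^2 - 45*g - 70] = -10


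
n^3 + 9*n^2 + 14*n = n*(n + 2)*(n + 7)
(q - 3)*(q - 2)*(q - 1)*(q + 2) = q^4 - 4*q^3 - q^2 + 16*q - 12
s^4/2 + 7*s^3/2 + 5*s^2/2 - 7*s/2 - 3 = (s/2 + 1/2)*(s - 1)*(s + 1)*(s + 6)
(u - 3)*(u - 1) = u^2 - 4*u + 3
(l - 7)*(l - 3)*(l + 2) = l^3 - 8*l^2 + l + 42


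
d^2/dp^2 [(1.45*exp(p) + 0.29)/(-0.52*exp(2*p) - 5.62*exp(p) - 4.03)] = (-0.39208*exp(4*p) + 3.923816*exp(3*p) + 15.689232*exp(2*p) + 26.11189*exp(p) - 16.981211)*exp(p)/(0.140608*exp(6*p) + 4.558944*exp(5*p) + 52.5408*exp(4*p) + 248.16796*exp(3*p) + 407.1912*exp(2*p) + 273.821574*exp(p) + 65.450827)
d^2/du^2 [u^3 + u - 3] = 6*u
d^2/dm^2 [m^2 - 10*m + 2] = 2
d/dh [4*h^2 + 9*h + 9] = 8*h + 9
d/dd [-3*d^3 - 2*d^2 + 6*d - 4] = -9*d^2 - 4*d + 6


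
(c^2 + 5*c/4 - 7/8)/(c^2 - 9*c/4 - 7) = (c - 1/2)/(c - 4)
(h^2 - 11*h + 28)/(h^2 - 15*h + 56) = (h - 4)/(h - 8)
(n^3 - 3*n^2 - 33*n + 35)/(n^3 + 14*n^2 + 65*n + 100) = (n^2 - 8*n + 7)/(n^2 + 9*n + 20)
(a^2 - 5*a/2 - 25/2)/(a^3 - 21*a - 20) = (a + 5/2)/(a^2 + 5*a + 4)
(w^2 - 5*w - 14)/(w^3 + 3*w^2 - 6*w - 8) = (w^2 - 5*w - 14)/(w^3 + 3*w^2 - 6*w - 8)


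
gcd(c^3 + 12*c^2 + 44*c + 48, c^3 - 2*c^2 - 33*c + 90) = c + 6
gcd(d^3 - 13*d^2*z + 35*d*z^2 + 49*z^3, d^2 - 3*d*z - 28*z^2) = -d + 7*z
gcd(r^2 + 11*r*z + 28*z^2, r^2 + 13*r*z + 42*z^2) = r + 7*z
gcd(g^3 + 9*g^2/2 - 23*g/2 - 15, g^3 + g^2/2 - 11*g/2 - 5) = g^2 - 3*g/2 - 5/2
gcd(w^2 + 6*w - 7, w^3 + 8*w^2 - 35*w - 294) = w + 7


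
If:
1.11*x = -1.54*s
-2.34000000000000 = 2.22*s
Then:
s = -1.05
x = 1.46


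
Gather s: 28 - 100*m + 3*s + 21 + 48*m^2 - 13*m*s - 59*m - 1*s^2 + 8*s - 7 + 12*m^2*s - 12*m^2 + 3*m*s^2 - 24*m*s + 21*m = 36*m^2 - 138*m + s^2*(3*m - 1) + s*(12*m^2 - 37*m + 11) + 42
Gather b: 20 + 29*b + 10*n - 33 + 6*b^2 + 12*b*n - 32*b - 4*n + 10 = 6*b^2 + b*(12*n - 3) + 6*n - 3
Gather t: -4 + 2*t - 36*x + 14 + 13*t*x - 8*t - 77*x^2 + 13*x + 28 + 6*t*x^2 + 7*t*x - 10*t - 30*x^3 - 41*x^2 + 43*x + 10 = t*(6*x^2 + 20*x - 16) - 30*x^3 - 118*x^2 + 20*x + 48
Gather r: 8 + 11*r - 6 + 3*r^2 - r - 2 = 3*r^2 + 10*r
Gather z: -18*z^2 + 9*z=-18*z^2 + 9*z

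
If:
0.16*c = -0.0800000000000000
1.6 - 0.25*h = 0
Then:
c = -0.50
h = 6.40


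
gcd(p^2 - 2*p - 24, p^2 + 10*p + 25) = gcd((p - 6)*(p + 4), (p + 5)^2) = 1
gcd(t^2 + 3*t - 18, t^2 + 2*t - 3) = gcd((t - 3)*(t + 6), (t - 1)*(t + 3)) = 1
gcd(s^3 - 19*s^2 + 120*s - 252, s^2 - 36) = s - 6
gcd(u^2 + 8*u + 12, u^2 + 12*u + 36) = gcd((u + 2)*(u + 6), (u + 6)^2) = u + 6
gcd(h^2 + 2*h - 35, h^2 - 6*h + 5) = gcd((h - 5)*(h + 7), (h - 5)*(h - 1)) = h - 5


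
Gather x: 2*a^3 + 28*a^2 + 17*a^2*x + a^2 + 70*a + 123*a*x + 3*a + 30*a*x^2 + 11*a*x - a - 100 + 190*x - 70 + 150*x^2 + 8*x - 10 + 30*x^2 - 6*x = 2*a^3 + 29*a^2 + 72*a + x^2*(30*a + 180) + x*(17*a^2 + 134*a + 192) - 180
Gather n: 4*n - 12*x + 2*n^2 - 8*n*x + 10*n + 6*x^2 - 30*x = 2*n^2 + n*(14 - 8*x) + 6*x^2 - 42*x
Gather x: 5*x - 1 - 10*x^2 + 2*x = -10*x^2 + 7*x - 1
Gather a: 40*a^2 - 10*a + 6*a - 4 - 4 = 40*a^2 - 4*a - 8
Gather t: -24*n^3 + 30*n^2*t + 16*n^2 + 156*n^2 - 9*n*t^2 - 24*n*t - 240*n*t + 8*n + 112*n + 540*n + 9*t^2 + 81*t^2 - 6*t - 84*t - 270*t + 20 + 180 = -24*n^3 + 172*n^2 + 660*n + t^2*(90 - 9*n) + t*(30*n^2 - 264*n - 360) + 200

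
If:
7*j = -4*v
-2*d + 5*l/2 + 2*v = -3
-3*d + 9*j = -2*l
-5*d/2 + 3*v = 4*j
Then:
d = -148/283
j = 40/283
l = -402/283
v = -70/283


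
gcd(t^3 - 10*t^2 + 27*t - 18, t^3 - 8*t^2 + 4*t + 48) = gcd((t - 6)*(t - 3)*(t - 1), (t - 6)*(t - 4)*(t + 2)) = t - 6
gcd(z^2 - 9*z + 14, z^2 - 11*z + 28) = z - 7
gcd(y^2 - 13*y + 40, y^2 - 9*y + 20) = y - 5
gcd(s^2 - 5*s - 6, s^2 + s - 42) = s - 6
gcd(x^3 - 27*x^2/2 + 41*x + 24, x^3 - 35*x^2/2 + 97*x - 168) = x^2 - 14*x + 48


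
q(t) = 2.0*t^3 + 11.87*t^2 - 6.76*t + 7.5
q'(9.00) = 692.90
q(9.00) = 2366.13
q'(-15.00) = 987.14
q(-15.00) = -3970.35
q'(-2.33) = -29.50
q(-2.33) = 62.39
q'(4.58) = 227.83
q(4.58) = 417.67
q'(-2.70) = -27.12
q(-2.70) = 72.92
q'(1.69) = 50.50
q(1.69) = 39.63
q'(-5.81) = 57.85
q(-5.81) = 55.21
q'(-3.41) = -17.94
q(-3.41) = 89.27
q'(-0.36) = -14.53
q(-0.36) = 11.38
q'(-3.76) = -11.20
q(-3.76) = 94.42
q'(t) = 6.0*t^2 + 23.74*t - 6.76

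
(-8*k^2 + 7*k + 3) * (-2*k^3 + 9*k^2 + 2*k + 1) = 16*k^5 - 86*k^4 + 41*k^3 + 33*k^2 + 13*k + 3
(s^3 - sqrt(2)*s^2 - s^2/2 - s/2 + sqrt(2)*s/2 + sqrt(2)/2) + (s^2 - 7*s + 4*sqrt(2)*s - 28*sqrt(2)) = s^3 - sqrt(2)*s^2 + s^2/2 - 15*s/2 + 9*sqrt(2)*s/2 - 55*sqrt(2)/2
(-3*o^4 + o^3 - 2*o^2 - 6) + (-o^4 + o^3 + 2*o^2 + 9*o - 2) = -4*o^4 + 2*o^3 + 9*o - 8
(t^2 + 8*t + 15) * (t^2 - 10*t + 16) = t^4 - 2*t^3 - 49*t^2 - 22*t + 240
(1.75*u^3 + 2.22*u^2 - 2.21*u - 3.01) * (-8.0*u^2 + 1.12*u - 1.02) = -14.0*u^5 - 15.8*u^4 + 18.3814*u^3 + 19.3404*u^2 - 1.117*u + 3.0702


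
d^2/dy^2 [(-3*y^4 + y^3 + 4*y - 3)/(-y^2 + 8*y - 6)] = 2*(3*y^6 - 72*y^5 + 630*y^4 - 1214*y^3 + 801*y^2 - 108*y - 18)/(y^6 - 24*y^5 + 210*y^4 - 800*y^3 + 1260*y^2 - 864*y + 216)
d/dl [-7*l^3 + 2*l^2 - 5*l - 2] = -21*l^2 + 4*l - 5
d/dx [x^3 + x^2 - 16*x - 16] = 3*x^2 + 2*x - 16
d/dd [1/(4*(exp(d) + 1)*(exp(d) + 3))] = (-exp(d) - 2)*exp(d)/(2*(exp(4*d) + 8*exp(3*d) + 22*exp(2*d) + 24*exp(d) + 9))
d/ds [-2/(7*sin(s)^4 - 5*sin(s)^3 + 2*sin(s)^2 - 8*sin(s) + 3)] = 2*(28*sin(s)^3 - 15*sin(s)^2 + 4*sin(s) - 8)*cos(s)/(7*sin(s)^4 - 5*sin(s)^3 + 2*sin(s)^2 - 8*sin(s) + 3)^2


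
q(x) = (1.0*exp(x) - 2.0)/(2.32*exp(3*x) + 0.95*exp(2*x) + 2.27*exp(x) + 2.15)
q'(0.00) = 0.32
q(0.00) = -0.13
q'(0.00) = 0.32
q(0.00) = -0.13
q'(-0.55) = 0.40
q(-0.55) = -0.34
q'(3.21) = -0.00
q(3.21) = 0.00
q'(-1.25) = 0.29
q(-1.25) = -0.58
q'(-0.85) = 0.37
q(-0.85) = -0.45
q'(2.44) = -0.00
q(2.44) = 0.00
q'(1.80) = -0.01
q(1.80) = 0.01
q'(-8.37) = 0.00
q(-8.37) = -0.93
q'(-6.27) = 0.00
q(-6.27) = -0.93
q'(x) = (1.0*exp(x) - 2.0)*(-6.96*exp(3*x) - 1.9*exp(2*x) - 2.27*exp(x))/(2.32*exp(3*x) + 0.95*exp(2*x) + 2.27*exp(x) + 2.15)^2 + 1.0*exp(x)/(2.32*exp(3*x) + 0.95*exp(2*x) + 2.27*exp(x) + 2.15) = (-4.64*exp(3*x) + 12.97*exp(2*x) + 3.8*exp(x) + 6.69)*exp(x)/(5.3824*exp(6*x) + 4.408*exp(5*x) + 11.4353*exp(4*x) + 14.289*exp(3*x) + 9.2379*exp(2*x) + 9.761*exp(x) + 4.6225)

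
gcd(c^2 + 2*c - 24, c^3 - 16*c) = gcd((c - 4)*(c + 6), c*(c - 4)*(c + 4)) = c - 4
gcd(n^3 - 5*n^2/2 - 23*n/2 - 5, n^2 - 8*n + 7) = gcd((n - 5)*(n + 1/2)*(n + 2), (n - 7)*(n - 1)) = 1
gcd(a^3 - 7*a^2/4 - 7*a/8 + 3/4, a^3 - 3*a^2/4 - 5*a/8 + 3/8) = a^2 + a/4 - 3/8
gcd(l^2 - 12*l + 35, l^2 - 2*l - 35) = l - 7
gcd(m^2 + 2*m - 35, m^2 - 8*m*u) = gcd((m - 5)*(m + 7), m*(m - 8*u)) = 1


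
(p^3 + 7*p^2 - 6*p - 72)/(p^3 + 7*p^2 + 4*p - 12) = (p^2 + p - 12)/(p^2 + p - 2)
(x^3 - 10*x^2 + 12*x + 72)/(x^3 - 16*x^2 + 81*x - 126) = (x^2 - 4*x - 12)/(x^2 - 10*x + 21)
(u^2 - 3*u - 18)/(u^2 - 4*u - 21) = (u - 6)/(u - 7)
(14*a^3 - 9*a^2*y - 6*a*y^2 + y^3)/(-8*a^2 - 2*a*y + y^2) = (7*a^2 - 8*a*y + y^2)/(-4*a + y)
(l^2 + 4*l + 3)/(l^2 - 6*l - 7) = (l + 3)/(l - 7)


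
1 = 1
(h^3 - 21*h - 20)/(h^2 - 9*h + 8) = (h^3 - 21*h - 20)/(h^2 - 9*h + 8)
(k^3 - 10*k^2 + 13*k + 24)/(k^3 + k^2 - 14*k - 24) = (k^3 - 10*k^2 + 13*k + 24)/(k^3 + k^2 - 14*k - 24)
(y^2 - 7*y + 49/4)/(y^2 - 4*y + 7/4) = (2*y - 7)/(2*y - 1)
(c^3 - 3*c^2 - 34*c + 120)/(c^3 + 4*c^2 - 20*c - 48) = (c - 5)/(c + 2)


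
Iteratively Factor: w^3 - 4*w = (w)*(w^2 - 4) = w*(w + 2)*(w - 2)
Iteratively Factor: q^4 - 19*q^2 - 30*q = (q)*(q^3 - 19*q - 30) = q*(q + 2)*(q^2 - 2*q - 15) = q*(q - 5)*(q + 2)*(q + 3)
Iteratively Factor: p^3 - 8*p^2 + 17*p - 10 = (p - 1)*(p^2 - 7*p + 10) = (p - 2)*(p - 1)*(p - 5)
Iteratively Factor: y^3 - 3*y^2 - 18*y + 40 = (y - 2)*(y^2 - y - 20) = (y - 5)*(y - 2)*(y + 4)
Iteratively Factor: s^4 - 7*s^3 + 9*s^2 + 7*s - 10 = (s - 1)*(s^3 - 6*s^2 + 3*s + 10) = (s - 1)*(s + 1)*(s^2 - 7*s + 10) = (s - 5)*(s - 1)*(s + 1)*(s - 2)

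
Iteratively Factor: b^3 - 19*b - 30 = (b - 5)*(b^2 + 5*b + 6) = (b - 5)*(b + 2)*(b + 3)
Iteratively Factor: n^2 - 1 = (n + 1)*(n - 1)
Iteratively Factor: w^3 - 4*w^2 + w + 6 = (w + 1)*(w^2 - 5*w + 6) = (w - 2)*(w + 1)*(w - 3)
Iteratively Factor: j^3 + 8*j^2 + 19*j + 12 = (j + 3)*(j^2 + 5*j + 4) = (j + 3)*(j + 4)*(j + 1)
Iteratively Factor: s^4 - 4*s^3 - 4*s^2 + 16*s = (s)*(s^3 - 4*s^2 - 4*s + 16) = s*(s + 2)*(s^2 - 6*s + 8) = s*(s - 2)*(s + 2)*(s - 4)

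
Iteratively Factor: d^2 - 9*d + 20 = (d - 4)*(d - 5)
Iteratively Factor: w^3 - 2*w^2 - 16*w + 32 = (w - 2)*(w^2 - 16) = (w - 4)*(w - 2)*(w + 4)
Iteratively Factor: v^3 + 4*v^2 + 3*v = (v + 3)*(v^2 + v) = (v + 1)*(v + 3)*(v)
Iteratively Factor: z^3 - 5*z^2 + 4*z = (z - 4)*(z^2 - z) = (z - 4)*(z - 1)*(z)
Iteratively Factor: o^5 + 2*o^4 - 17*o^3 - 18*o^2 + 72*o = (o - 3)*(o^4 + 5*o^3 - 2*o^2 - 24*o) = o*(o - 3)*(o^3 + 5*o^2 - 2*o - 24) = o*(o - 3)*(o + 3)*(o^2 + 2*o - 8) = o*(o - 3)*(o - 2)*(o + 3)*(o + 4)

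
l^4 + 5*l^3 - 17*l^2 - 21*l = l*(l - 3)*(l + 1)*(l + 7)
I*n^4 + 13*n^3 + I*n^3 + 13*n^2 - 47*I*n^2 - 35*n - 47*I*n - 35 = (n + 1)*(n - 7*I)*(n - 5*I)*(I*n + 1)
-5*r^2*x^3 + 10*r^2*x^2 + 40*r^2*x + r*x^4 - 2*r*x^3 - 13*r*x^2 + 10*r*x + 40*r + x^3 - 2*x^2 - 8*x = (-5*r + x)*(x - 4)*(x + 2)*(r*x + 1)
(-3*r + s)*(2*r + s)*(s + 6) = -6*r^2*s - 36*r^2 - r*s^2 - 6*r*s + s^3 + 6*s^2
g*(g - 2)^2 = g^3 - 4*g^2 + 4*g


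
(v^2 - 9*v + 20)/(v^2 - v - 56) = (-v^2 + 9*v - 20)/(-v^2 + v + 56)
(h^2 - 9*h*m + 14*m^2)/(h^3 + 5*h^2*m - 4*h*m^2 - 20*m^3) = (h - 7*m)/(h^2 + 7*h*m + 10*m^2)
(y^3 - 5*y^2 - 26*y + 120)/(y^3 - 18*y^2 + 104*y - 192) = (y + 5)/(y - 8)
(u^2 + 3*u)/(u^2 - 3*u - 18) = u/(u - 6)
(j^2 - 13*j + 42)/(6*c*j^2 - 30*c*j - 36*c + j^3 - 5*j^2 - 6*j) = (j - 7)/(6*c*j + 6*c + j^2 + j)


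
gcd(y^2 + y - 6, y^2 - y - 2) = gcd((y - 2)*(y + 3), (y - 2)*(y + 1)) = y - 2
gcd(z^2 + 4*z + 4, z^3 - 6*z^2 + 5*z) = 1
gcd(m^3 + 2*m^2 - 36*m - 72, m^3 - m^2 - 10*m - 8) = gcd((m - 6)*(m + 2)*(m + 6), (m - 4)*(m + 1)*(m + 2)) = m + 2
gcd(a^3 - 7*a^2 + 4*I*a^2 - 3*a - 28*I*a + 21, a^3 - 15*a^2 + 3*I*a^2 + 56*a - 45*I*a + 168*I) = a^2 + a*(-7 + 3*I) - 21*I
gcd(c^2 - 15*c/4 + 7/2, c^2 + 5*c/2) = 1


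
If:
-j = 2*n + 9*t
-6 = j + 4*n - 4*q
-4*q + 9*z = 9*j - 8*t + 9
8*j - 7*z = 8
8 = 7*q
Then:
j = 1463/53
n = -10771/1484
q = 8/7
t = -1079/742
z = 11280/371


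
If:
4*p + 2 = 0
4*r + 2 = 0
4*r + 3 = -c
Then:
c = -1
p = -1/2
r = -1/2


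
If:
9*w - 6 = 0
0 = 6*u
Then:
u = 0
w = 2/3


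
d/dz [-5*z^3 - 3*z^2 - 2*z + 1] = -15*z^2 - 6*z - 2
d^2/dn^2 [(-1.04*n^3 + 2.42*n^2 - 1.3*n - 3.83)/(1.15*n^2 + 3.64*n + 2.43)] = (-1.77635683940025e-15*n^4 - 45.445348*n^3 - 126.161238*n^2 - 111.243756*n - 28.50883)/(1.520875*n^6 + 14.4417*n^5 + 55.352145*n^4 + 109.260424*n^3 + 116.961489*n^2 + 64.481508*n + 14.348907)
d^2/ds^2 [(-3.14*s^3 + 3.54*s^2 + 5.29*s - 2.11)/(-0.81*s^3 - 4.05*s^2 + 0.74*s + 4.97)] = (-25.246728*s^6 - 9.53191799999991*s^5 + 51.4465019999998*s^4 - 160.016966*s^3 - 413.723778*s^2 - 160.490292*s - 48.718106)/(0.531441*s^9 + 7.971615*s^8 + 38.401533*s^7 + 42.082254*s^6 - 132.907392*s^5 - 220.033827*s^4 + 148.988503*s^3 + 291.951219*s^2 - 54.835998*s - 122.763473)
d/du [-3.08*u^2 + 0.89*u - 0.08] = 0.89 - 6.16*u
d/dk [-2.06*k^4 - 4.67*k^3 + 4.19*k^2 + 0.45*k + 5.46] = -8.24*k^3 - 14.01*k^2 + 8.38*k + 0.45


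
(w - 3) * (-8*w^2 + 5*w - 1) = -8*w^3 + 29*w^2 - 16*w + 3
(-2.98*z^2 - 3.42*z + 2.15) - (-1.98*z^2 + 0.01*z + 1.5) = -1.0*z^2 - 3.43*z + 0.65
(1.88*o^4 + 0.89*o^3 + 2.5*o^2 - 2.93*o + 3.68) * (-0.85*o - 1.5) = -1.598*o^5 - 3.5765*o^4 - 3.46*o^3 - 1.2595*o^2 + 1.267*o - 5.52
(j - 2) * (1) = j - 2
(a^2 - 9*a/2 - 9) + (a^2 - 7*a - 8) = 2*a^2 - 23*a/2 - 17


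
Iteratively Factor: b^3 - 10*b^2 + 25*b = (b)*(b^2 - 10*b + 25) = b*(b - 5)*(b - 5)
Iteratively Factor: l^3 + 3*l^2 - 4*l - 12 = (l + 2)*(l^2 + l - 6) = (l - 2)*(l + 2)*(l + 3)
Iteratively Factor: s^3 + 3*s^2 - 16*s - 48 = (s + 3)*(s^2 - 16) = (s + 3)*(s + 4)*(s - 4)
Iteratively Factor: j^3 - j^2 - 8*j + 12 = (j - 2)*(j^2 + j - 6) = (j - 2)^2*(j + 3)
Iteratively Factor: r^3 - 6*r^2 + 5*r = (r - 1)*(r^2 - 5*r) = r*(r - 1)*(r - 5)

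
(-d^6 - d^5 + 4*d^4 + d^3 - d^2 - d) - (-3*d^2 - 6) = -d^6 - d^5 + 4*d^4 + d^3 + 2*d^2 - d + 6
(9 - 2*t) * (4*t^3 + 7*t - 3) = -8*t^4 + 36*t^3 - 14*t^2 + 69*t - 27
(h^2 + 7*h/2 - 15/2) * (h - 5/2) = h^3 + h^2 - 65*h/4 + 75/4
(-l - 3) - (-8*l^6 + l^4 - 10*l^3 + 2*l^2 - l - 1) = 8*l^6 - l^4 + 10*l^3 - 2*l^2 - 2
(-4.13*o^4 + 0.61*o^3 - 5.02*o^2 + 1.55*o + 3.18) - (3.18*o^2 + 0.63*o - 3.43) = -4.13*o^4 + 0.61*o^3 - 8.2*o^2 + 0.92*o + 6.61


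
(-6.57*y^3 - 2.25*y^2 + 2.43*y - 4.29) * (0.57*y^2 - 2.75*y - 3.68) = -3.7449*y^5 + 16.785*y^4 + 31.7502*y^3 - 0.847799999999999*y^2 + 2.8551*y + 15.7872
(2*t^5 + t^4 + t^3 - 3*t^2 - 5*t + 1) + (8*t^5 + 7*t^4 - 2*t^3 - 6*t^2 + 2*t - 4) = 10*t^5 + 8*t^4 - t^3 - 9*t^2 - 3*t - 3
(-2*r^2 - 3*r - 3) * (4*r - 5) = -8*r^3 - 2*r^2 + 3*r + 15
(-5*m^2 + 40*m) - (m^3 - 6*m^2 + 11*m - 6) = -m^3 + m^2 + 29*m + 6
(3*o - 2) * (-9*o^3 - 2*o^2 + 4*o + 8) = -27*o^4 + 12*o^3 + 16*o^2 + 16*o - 16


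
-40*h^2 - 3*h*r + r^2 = (-8*h + r)*(5*h + r)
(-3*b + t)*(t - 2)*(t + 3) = -3*b*t^2 - 3*b*t + 18*b + t^3 + t^2 - 6*t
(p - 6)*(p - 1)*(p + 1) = p^3 - 6*p^2 - p + 6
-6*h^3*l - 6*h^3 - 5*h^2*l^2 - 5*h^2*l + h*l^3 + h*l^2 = (-6*h + l)*(h + l)*(h*l + h)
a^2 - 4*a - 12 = (a - 6)*(a + 2)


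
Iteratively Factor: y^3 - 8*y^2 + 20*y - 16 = (y - 2)*(y^2 - 6*y + 8) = (y - 4)*(y - 2)*(y - 2)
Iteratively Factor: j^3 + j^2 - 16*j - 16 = (j + 4)*(j^2 - 3*j - 4) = (j + 1)*(j + 4)*(j - 4)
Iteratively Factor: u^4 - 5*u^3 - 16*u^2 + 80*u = (u - 5)*(u^3 - 16*u) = u*(u - 5)*(u^2 - 16) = u*(u - 5)*(u - 4)*(u + 4)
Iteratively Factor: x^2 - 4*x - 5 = (x - 5)*(x + 1)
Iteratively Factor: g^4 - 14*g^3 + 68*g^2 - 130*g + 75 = (g - 5)*(g^3 - 9*g^2 + 23*g - 15) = (g - 5)*(g - 3)*(g^2 - 6*g + 5) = (g - 5)^2*(g - 3)*(g - 1)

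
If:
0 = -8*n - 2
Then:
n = -1/4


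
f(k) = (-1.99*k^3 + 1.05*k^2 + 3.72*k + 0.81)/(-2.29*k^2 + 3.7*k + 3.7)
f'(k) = (4.58*k - 3.7)*(-1.99*k^3 + 1.05*k^2 + 3.72*k + 0.81)/(-2.29*k^2 + 3.7*k + 3.7)^2 + (-5.97*k^2 + 2.1*k + 3.72)/(-2.29*k^2 + 3.7*k + 3.7)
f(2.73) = 6.64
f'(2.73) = -7.18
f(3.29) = 5.21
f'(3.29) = -0.59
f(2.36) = 33.25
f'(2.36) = -656.99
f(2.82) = 6.13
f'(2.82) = -4.57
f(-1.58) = -0.69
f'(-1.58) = 0.89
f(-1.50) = -0.62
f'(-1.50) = 0.91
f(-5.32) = -3.84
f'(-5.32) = 0.85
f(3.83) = 5.17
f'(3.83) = 0.27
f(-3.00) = -1.89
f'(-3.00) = 0.84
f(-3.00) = -1.89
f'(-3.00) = 0.84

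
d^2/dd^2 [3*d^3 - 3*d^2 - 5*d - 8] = 18*d - 6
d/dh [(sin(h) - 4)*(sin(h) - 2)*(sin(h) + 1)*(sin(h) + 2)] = (4*sin(h)^3 - 9*sin(h)^2 - 16*sin(h) + 12)*cos(h)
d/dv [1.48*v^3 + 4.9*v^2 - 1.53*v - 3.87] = 4.44*v^2 + 9.8*v - 1.53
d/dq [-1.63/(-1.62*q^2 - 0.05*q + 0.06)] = (-5.2812*q - 0.0815)/(1.62*q^2 + 0.05*q - 0.06)^2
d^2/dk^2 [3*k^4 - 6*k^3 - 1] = 36*k*(k - 1)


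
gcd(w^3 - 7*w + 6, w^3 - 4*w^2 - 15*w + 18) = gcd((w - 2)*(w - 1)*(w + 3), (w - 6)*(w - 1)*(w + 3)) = w^2 + 2*w - 3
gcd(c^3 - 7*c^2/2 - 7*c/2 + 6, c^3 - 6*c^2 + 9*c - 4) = c^2 - 5*c + 4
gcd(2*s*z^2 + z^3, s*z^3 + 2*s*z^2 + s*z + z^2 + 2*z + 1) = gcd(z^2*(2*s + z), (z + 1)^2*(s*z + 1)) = 1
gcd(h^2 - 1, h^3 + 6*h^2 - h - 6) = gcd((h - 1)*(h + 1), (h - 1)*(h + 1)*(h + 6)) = h^2 - 1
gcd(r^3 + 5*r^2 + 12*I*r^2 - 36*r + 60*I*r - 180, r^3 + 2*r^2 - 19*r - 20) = r + 5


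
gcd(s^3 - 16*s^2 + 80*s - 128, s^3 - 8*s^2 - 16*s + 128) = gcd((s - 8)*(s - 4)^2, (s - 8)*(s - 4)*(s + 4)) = s^2 - 12*s + 32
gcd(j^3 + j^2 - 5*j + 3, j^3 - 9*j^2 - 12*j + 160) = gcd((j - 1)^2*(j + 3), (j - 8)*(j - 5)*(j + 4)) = 1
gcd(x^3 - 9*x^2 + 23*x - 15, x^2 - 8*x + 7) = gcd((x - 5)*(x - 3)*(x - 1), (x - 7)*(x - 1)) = x - 1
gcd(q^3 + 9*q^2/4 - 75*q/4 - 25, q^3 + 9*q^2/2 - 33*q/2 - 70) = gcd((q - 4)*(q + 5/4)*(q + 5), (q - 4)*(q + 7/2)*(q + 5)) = q^2 + q - 20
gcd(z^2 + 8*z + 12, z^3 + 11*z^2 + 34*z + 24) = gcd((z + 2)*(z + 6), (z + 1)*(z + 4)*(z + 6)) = z + 6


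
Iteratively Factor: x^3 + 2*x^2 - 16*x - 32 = (x + 2)*(x^2 - 16) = (x - 4)*(x + 2)*(x + 4)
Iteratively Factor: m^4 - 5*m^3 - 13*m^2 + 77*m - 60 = (m + 4)*(m^3 - 9*m^2 + 23*m - 15) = (m - 5)*(m + 4)*(m^2 - 4*m + 3) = (m - 5)*(m - 1)*(m + 4)*(m - 3)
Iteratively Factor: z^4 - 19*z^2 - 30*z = (z)*(z^3 - 19*z - 30) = z*(z - 5)*(z^2 + 5*z + 6) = z*(z - 5)*(z + 2)*(z + 3)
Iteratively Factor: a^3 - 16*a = (a - 4)*(a^2 + 4*a) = (a - 4)*(a + 4)*(a)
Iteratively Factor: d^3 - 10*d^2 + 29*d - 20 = (d - 4)*(d^2 - 6*d + 5) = (d - 4)*(d - 1)*(d - 5)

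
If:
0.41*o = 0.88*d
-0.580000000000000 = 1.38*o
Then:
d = -0.20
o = -0.42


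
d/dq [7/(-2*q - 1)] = 14/(2*q + 1)^2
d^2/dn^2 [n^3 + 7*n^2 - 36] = 6*n + 14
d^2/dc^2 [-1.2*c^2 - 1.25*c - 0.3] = -2.40000000000000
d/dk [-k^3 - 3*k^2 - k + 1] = -3*k^2 - 6*k - 1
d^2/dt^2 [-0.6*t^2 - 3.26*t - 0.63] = -1.20000000000000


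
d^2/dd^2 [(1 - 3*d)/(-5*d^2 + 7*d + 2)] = 2*((26 - 45*d)*(-5*d^2 + 7*d + 2) - (3*d - 1)*(10*d - 7)^2)/(-5*d^2 + 7*d + 2)^3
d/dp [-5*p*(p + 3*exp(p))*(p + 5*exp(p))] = -40*p^2*exp(p) - 15*p^2 - 150*p*exp(2*p) - 80*p*exp(p) - 75*exp(2*p)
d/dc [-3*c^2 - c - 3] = -6*c - 1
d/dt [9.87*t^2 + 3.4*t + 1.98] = 19.74*t + 3.4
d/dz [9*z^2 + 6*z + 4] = 18*z + 6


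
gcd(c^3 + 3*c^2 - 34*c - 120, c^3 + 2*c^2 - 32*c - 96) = c^2 - 2*c - 24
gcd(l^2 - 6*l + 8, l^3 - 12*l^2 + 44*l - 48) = l^2 - 6*l + 8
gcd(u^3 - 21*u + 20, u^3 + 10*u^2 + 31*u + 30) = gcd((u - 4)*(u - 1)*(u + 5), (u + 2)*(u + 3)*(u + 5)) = u + 5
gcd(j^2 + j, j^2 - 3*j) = j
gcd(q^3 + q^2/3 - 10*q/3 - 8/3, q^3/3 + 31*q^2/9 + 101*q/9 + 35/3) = 1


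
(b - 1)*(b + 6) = b^2 + 5*b - 6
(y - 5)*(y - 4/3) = y^2 - 19*y/3 + 20/3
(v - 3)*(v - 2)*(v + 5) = v^3 - 19*v + 30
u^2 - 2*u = u*(u - 2)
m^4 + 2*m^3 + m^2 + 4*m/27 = m*(m + 1/3)^2*(m + 4/3)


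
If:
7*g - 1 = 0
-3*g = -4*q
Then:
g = 1/7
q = 3/28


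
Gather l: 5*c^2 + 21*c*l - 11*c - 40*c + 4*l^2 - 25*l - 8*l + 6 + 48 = 5*c^2 - 51*c + 4*l^2 + l*(21*c - 33) + 54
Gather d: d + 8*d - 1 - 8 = 9*d - 9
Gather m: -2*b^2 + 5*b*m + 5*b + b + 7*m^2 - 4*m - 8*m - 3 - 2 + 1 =-2*b^2 + 6*b + 7*m^2 + m*(5*b - 12) - 4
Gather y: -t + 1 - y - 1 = -t - y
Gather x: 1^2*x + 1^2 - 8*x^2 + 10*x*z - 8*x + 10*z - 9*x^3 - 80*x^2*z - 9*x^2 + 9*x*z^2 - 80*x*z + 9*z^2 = -9*x^3 + x^2*(-80*z - 17) + x*(9*z^2 - 70*z - 7) + 9*z^2 + 10*z + 1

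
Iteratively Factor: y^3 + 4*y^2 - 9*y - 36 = (y - 3)*(y^2 + 7*y + 12) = (y - 3)*(y + 3)*(y + 4)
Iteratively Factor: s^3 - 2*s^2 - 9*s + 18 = (s - 3)*(s^2 + s - 6) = (s - 3)*(s + 3)*(s - 2)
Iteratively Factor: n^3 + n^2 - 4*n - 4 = (n + 2)*(n^2 - n - 2) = (n + 1)*(n + 2)*(n - 2)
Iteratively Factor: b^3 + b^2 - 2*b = (b - 1)*(b^2 + 2*b) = (b - 1)*(b + 2)*(b)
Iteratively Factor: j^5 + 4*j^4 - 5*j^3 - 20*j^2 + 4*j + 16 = (j + 2)*(j^4 + 2*j^3 - 9*j^2 - 2*j + 8) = (j - 2)*(j + 2)*(j^3 + 4*j^2 - j - 4) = (j - 2)*(j + 1)*(j + 2)*(j^2 + 3*j - 4) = (j - 2)*(j + 1)*(j + 2)*(j + 4)*(j - 1)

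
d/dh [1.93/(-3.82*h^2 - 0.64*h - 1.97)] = (14.7452*h + 1.2352)/(3.82*h^2 + 0.64*h + 1.97)^2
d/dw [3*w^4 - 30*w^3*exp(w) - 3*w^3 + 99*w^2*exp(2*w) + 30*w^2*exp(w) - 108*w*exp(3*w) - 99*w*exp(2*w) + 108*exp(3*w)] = -30*w^3*exp(w) + 12*w^3 + 198*w^2*exp(2*w) - 60*w^2*exp(w) - 9*w^2 - 324*w*exp(3*w) + 60*w*exp(w) + 216*exp(3*w) - 99*exp(2*w)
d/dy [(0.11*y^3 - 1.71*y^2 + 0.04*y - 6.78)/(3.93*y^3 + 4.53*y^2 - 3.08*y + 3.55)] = (7.2186*y^4 - 0.991999999999999*y^3 + 86.1933*y^2 + 49.2858*y - 20.7404)/(15.4449*y^6 + 35.6058*y^5 - 3.6879*y^4 - 0.00180000000000291*y^3 + 41.6494*y^2 - 21.868*y + 12.6025)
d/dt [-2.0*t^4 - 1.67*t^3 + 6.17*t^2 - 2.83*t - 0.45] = -8.0*t^3 - 5.01*t^2 + 12.34*t - 2.83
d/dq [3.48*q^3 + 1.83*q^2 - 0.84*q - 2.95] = 10.44*q^2 + 3.66*q - 0.84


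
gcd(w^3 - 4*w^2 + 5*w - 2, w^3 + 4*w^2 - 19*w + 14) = w^2 - 3*w + 2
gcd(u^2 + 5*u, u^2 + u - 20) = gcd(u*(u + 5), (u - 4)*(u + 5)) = u + 5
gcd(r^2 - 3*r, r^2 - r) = r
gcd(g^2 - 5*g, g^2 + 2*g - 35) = g - 5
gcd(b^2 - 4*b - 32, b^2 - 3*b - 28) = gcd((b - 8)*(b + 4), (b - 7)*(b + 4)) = b + 4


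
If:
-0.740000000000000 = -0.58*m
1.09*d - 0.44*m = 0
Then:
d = 0.52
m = 1.28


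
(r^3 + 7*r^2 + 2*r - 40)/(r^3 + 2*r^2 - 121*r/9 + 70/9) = 9*(r^2 + 2*r - 8)/(9*r^2 - 27*r + 14)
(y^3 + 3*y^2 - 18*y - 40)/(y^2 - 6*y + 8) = (y^2 + 7*y + 10)/(y - 2)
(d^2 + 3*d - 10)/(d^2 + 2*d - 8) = (d + 5)/(d + 4)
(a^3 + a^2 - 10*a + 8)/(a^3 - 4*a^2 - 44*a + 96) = (a^2 + 3*a - 4)/(a^2 - 2*a - 48)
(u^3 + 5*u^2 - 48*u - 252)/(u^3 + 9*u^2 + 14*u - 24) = (u^2 - u - 42)/(u^2 + 3*u - 4)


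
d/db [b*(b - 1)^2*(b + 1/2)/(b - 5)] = (6*b^4 - 46*b^3 + 45*b^2 - 5)/(2*(b^2 - 10*b + 25))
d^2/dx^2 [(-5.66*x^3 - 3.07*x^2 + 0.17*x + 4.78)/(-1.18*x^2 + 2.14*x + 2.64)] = (-7.105427357601e-15*x^5 + 4.26325641456066e-14*x^4 + 102.136448*x^3 + 209.308368*x^2 + 305.932848*x - 28.84808)/(1.643032*x^6 - 8.939208*x^5 + 5.183976*x^4 + 30.198824*x^3 - 11.598048*x^2 - 44.744832*x - 18.399744)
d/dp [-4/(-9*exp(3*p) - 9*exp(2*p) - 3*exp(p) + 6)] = (-12*exp(2*p) - 8*exp(p) - 4/3)*exp(p)/(3*exp(3*p) + 3*exp(2*p) + exp(p) - 2)^2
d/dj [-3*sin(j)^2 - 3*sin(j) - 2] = -3*sin(2*j) - 3*cos(j)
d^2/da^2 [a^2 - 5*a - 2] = 2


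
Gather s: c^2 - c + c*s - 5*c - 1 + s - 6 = c^2 - 6*c + s*(c + 1) - 7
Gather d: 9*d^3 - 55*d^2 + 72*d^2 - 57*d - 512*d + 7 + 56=9*d^3 + 17*d^2 - 569*d + 63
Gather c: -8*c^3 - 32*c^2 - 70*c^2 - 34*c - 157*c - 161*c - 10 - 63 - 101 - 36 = -8*c^3 - 102*c^2 - 352*c - 210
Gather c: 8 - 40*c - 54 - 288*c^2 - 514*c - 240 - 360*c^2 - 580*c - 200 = -648*c^2 - 1134*c - 486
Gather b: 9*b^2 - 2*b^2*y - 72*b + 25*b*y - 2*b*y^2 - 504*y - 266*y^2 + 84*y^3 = b^2*(9 - 2*y) + b*(-2*y^2 + 25*y - 72) + 84*y^3 - 266*y^2 - 504*y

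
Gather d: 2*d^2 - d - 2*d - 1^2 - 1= 2*d^2 - 3*d - 2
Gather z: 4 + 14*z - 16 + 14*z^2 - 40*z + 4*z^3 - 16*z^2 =4*z^3 - 2*z^2 - 26*z - 12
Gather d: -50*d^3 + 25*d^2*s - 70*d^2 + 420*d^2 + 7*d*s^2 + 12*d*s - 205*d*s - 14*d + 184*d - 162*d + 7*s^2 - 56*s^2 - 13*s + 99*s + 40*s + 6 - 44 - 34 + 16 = -50*d^3 + d^2*(25*s + 350) + d*(7*s^2 - 193*s + 8) - 49*s^2 + 126*s - 56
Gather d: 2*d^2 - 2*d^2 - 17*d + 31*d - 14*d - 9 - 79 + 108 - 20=0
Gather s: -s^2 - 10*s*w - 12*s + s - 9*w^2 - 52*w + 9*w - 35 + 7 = -s^2 + s*(-10*w - 11) - 9*w^2 - 43*w - 28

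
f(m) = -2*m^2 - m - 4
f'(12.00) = -49.00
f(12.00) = -304.00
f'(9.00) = -37.00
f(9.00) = -175.00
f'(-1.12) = 3.48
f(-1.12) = -5.39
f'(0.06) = -1.24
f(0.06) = -4.07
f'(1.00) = -5.00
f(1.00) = -7.00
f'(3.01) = -13.04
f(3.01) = -25.13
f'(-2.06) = 7.24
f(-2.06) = -10.43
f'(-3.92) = 14.68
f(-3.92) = -30.81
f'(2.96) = -12.84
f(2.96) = -24.48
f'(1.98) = -8.92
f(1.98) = -13.82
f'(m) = -4*m - 1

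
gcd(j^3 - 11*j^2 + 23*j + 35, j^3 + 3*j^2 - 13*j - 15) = j + 1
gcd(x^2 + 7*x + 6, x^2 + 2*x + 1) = x + 1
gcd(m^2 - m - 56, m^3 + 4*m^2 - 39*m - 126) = m + 7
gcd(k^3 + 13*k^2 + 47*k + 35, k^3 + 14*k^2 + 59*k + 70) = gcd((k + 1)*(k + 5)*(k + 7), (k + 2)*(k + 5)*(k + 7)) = k^2 + 12*k + 35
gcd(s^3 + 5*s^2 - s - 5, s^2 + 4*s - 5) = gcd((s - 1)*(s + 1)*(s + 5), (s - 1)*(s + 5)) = s^2 + 4*s - 5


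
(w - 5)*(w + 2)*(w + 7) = w^3 + 4*w^2 - 31*w - 70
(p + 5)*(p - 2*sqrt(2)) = p^2 - 2*sqrt(2)*p + 5*p - 10*sqrt(2)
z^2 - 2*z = z*(z - 2)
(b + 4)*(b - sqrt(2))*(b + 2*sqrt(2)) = b^3 + sqrt(2)*b^2 + 4*b^2 - 4*b + 4*sqrt(2)*b - 16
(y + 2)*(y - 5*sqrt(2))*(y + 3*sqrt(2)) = y^3 - 2*sqrt(2)*y^2 + 2*y^2 - 30*y - 4*sqrt(2)*y - 60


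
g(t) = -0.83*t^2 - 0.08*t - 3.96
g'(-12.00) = 19.84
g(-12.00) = -122.52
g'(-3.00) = 4.90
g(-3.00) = -11.19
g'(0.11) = -0.26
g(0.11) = -3.98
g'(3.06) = -5.16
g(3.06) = -11.98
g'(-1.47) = 2.36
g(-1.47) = -5.64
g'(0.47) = -0.86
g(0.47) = -4.18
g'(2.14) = -3.63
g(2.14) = -7.93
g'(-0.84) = 1.31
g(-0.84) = -4.48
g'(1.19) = -2.06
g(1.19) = -5.23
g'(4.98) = -8.35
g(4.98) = -24.94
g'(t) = -1.66*t - 0.08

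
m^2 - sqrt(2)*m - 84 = (m - 7*sqrt(2))*(m + 6*sqrt(2))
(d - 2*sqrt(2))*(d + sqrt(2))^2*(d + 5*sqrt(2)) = d^4 + 5*sqrt(2)*d^3 - 6*d^2 - 34*sqrt(2)*d - 40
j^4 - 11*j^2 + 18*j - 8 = (j - 2)*(j - 1)^2*(j + 4)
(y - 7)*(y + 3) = y^2 - 4*y - 21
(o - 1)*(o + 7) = o^2 + 6*o - 7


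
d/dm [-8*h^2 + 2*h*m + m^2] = 2*h + 2*m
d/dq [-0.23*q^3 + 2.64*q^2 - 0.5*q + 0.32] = -0.69*q^2 + 5.28*q - 0.5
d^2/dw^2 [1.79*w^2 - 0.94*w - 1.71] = 3.58000000000000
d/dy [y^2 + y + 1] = 2*y + 1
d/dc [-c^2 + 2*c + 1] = 2 - 2*c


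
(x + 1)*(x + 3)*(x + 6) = x^3 + 10*x^2 + 27*x + 18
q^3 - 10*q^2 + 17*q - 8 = (q - 8)*(q - 1)^2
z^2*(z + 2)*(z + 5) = z^4 + 7*z^3 + 10*z^2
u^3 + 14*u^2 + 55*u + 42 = (u + 1)*(u + 6)*(u + 7)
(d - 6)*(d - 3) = d^2 - 9*d + 18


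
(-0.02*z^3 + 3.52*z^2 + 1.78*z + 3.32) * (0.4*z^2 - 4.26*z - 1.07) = -0.008*z^5 + 1.4932*z^4 - 14.2618*z^3 - 10.0212*z^2 - 16.0478*z - 3.5524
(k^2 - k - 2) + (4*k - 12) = k^2 + 3*k - 14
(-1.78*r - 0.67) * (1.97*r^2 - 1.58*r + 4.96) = -3.5066*r^3 + 1.4925*r^2 - 7.7702*r - 3.3232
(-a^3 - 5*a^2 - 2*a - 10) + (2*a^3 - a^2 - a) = a^3 - 6*a^2 - 3*a - 10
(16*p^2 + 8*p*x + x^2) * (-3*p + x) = -48*p^3 - 8*p^2*x + 5*p*x^2 + x^3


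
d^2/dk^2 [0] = 0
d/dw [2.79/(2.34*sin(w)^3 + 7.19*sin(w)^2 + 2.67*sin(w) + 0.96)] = (-40.1202*sin(w) + 9.7929*cos(2*w) - 17.2422)*cos(w)/(2.34*sin(w)^3 + 7.19*sin(w)^2 + 2.67*sin(w) + 0.96)^2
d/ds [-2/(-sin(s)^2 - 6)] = -8*sin(2*s)/(cos(2*s) - 13)^2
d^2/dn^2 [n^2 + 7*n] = 2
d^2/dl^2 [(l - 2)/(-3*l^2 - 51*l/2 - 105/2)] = 4*((2 - l)*(4*l + 17)^2 + (6*l + 13)*(2*l^2 + 17*l + 35))/(3*(2*l^2 + 17*l + 35)^3)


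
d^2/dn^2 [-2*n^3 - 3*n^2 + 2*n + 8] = -12*n - 6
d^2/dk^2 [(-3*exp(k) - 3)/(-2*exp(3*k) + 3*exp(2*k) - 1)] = (48*exp(4*k) + 150*exp(3*k) + 81*exp(2*k) + 42*exp(k) + 3)*exp(k)/(8*exp(7*k) - 20*exp(6*k) + 6*exp(5*k) + 17*exp(4*k) - 8*exp(3*k) - 6*exp(2*k) + 2*exp(k) + 1)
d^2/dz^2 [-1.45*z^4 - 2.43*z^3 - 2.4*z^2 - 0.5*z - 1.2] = -17.4*z^2 - 14.58*z - 4.8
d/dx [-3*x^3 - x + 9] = -9*x^2 - 1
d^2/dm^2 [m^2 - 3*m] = 2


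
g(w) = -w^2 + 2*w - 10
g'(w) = 2 - 2*w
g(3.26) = -14.11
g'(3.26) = -4.52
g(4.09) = -18.55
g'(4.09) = -6.18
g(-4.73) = -41.83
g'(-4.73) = 11.46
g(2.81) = -12.28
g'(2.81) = -3.62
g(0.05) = -9.90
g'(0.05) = 1.90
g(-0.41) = -10.99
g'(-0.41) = 2.82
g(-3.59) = -30.07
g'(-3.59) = 9.18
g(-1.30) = -14.29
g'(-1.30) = 4.60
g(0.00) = -10.00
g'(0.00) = 2.00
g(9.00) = -73.00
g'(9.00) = -16.00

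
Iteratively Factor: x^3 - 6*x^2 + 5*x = (x - 1)*(x^2 - 5*x) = x*(x - 1)*(x - 5)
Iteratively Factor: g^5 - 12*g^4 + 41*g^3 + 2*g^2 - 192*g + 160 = (g - 1)*(g^4 - 11*g^3 + 30*g^2 + 32*g - 160) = (g - 5)*(g - 1)*(g^3 - 6*g^2 + 32) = (g - 5)*(g - 4)*(g - 1)*(g^2 - 2*g - 8) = (g - 5)*(g - 4)^2*(g - 1)*(g + 2)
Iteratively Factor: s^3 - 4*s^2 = (s)*(s^2 - 4*s) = s^2*(s - 4)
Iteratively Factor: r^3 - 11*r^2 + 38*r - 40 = (r - 4)*(r^2 - 7*r + 10) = (r - 5)*(r - 4)*(r - 2)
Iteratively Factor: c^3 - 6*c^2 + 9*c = (c)*(c^2 - 6*c + 9) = c*(c - 3)*(c - 3)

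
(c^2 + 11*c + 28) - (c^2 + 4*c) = 7*c + 28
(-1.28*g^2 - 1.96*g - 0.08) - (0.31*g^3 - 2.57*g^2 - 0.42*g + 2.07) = -0.31*g^3 + 1.29*g^2 - 1.54*g - 2.15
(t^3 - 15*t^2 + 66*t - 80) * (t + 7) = t^4 - 8*t^3 - 39*t^2 + 382*t - 560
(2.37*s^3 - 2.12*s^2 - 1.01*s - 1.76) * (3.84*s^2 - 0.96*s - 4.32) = 9.1008*s^5 - 10.416*s^4 - 12.0816*s^3 + 3.3696*s^2 + 6.0528*s + 7.6032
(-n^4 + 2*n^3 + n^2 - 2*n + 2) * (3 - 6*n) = 6*n^5 - 15*n^4 + 15*n^2 - 18*n + 6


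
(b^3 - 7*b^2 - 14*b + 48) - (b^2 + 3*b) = b^3 - 8*b^2 - 17*b + 48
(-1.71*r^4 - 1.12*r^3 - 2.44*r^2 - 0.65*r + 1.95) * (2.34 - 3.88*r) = 6.6348*r^5 + 0.344200000000001*r^4 + 6.8464*r^3 - 3.1876*r^2 - 9.087*r + 4.563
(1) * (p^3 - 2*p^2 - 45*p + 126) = p^3 - 2*p^2 - 45*p + 126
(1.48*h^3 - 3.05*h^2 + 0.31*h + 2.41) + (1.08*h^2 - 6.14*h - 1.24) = 1.48*h^3 - 1.97*h^2 - 5.83*h + 1.17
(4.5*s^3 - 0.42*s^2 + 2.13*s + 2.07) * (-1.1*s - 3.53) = -4.95*s^4 - 15.423*s^3 - 0.8604*s^2 - 9.7959*s - 7.3071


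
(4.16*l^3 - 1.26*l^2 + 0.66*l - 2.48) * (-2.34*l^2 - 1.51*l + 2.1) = -9.7344*l^5 - 3.3332*l^4 + 9.0942*l^3 + 2.1606*l^2 + 5.1308*l - 5.208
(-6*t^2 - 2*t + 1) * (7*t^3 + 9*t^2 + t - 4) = -42*t^5 - 68*t^4 - 17*t^3 + 31*t^2 + 9*t - 4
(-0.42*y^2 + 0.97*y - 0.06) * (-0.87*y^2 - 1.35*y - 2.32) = 0.3654*y^4 - 0.2769*y^3 - 0.2829*y^2 - 2.1694*y + 0.1392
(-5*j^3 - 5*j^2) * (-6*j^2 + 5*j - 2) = 30*j^5 + 5*j^4 - 15*j^3 + 10*j^2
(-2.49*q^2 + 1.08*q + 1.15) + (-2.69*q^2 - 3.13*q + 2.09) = -5.18*q^2 - 2.05*q + 3.24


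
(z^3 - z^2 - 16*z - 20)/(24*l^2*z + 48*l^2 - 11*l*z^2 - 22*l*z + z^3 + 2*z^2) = (z^2 - 3*z - 10)/(24*l^2 - 11*l*z + z^2)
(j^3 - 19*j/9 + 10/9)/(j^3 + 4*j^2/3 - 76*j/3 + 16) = (3*j^2 + 2*j - 5)/(3*(j^2 + 2*j - 24))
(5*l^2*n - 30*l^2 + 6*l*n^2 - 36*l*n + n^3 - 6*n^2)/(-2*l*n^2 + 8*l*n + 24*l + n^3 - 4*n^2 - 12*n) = (-5*l^2 - 6*l*n - n^2)/(2*l*n + 4*l - n^2 - 2*n)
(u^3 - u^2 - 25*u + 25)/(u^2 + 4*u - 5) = u - 5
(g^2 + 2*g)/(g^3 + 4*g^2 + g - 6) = g/(g^2 + 2*g - 3)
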